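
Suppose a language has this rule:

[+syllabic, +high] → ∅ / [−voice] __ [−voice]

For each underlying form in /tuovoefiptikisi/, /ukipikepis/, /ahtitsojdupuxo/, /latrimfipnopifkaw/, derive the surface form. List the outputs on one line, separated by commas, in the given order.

/tuovoefiptikisi/: /i/ is a high vowel flanked by voiceless consonants /f/ and /p/, so it deletes. /i/ is a high vowel flanked by voiceless consonants /t/ and /k/, so it deletes. /i/ is a high vowel flanked by voiceless consonants /k/ and /s/, so it deletes. → [tuovoefptksi].
/ukipikepis/: /i/ is a high vowel flanked by voiceless consonants /k/ and /p/, so it deletes. /i/ is a high vowel flanked by voiceless consonants /p/ and /k/, so it deletes. /i/ is a high vowel flanked by voiceless consonants /p/ and /s/, so it deletes. → [ukpkeps].
/ahtitsojdupuxo/: /i/ is a high vowel flanked by voiceless consonants /t/ and /t/, so it deletes. /u/ is a high vowel flanked by voiceless consonants /p/ and /x/, so it deletes. → [ahttsojdupxo].
/latrimfipnopifkaw/: /i/ is a high vowel flanked by voiceless consonants /f/ and /p/, so it deletes. /i/ is a high vowel flanked by voiceless consonants /p/ and /f/, so it deletes. → [latrimfpnopfkaw].

tuovoefptksi, ukpkeps, ahttsojdupxo, latrimfpnopfkaw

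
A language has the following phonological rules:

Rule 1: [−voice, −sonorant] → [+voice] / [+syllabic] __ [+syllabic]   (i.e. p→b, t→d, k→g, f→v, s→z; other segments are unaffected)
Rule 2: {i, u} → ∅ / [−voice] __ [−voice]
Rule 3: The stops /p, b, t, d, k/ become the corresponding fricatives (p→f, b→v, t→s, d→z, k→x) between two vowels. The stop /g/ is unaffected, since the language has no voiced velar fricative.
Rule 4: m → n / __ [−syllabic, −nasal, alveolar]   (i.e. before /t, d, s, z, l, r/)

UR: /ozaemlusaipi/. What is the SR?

ozaenluzaivi

Rule 1 (intervocalic voicing): /s/ is a voiceless obstruent between vowels /u/ and /a/, so it voices to [z]. /p/ is a voiceless obstruent between vowels /i/ and /i/, so it voices to [b]. /ozaemlusaipi/ → ozaemluzaibi.
Rule 2 (high vowel syncope): no segment meets the environment; /ozaemluzaibi/ is unchanged.
Rule 3 (intervocalic spirantization): /b/ is a stop between vowels /i/ and /i/, so it spirantizes to the fricative [v]. /ozaemluzaibi/ → ozaemluzaivi.
Rule 4 (nasal place assimilation): /m/ precedes the alveolar consonant /l/, so it assimilates in place to [n]. /ozaemluzaivi/ → ozaenluzaivi.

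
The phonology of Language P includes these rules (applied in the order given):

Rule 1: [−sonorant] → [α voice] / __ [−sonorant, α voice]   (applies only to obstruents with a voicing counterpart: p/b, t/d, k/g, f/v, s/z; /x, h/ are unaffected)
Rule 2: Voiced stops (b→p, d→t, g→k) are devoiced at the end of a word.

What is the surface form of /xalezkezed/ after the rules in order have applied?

xaleskezet

Rule 1 (regressive voicing assimilation): /z/ precedes the voiceless obstruent /k/, so it devoices to [s] by assimilation. /xalezkezed/ → xaleskezed.
Rule 2 (final devoicing): /d/ is a voiced stop in word-final position, so it devoices to [t]. /xaleskezed/ → xaleskezet.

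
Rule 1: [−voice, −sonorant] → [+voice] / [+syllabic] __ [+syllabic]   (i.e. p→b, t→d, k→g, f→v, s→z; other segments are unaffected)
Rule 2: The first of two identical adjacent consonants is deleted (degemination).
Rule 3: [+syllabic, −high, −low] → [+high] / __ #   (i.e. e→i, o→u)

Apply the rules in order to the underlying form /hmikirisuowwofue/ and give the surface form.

Rule 1 (intervocalic voicing): /k/ is a voiceless obstruent between vowels /i/ and /i/, so it voices to [g]. /s/ is a voiceless obstruent between vowels /i/ and /u/, so it voices to [z]. /f/ is a voiceless obstruent between vowels /o/ and /u/, so it voices to [v]. /hmikirisuowwofue/ → hmigirizuowwovue.
Rule 2 (degemination): /ww/ is a geminate; the first /w/ deletes. /hmigirizuowwovue/ → hmigirizuowovue.
Rule 3 (final vowel raising): /e/ is a mid vowel in word-final position, so it raises to [i]. /hmigirizuowovue/ → hmigirizuowovui.

hmigirizuowovui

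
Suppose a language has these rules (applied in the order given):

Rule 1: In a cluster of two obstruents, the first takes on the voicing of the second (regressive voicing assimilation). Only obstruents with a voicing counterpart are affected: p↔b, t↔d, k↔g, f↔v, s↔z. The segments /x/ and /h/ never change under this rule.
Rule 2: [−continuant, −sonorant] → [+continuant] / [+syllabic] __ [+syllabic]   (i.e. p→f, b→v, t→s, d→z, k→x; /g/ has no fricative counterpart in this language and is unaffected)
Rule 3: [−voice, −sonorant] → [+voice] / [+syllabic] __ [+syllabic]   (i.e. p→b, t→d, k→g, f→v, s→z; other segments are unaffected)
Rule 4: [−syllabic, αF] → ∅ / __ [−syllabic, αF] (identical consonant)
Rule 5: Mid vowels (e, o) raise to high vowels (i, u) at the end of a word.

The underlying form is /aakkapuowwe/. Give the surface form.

Rule 1 (regressive voicing assimilation): no segment meets the environment; /aakkapuowwe/ is unchanged.
Rule 2 (intervocalic spirantization): /p/ is a stop between vowels /a/ and /u/, so it spirantizes to the fricative [f]. /aakkapuowwe/ → aakkafuowwe.
Rule 3 (intervocalic voicing): /f/ is a voiceless obstruent between vowels /a/ and /u/, so it voices to [v]. /aakkafuowwe/ → aakkavuowwe.
Rule 4 (degemination): /kk/ is a geminate; the first /k/ deletes. /ww/ is a geminate; the first /w/ deletes. /aakkavuowwe/ → aakavuowe.
Rule 5 (final vowel raising): /e/ is a mid vowel in word-final position, so it raises to [i]. /aakavuowe/ → aakavuowi.

aakavuowi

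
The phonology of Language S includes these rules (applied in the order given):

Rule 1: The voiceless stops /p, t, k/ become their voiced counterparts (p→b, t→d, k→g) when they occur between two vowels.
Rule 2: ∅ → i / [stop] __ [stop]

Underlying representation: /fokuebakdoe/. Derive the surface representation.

foguebakidoe

Rule 1 (intervocalic voicing): /k/ is a voiceless stop between vowels /o/ and /u/, so it voices to [g]. /fokuebakdoe/ → foguebakdoe.
Rule 2 (stop-cluster i-epenthesis): /k/ and /d/ form a stop–stop cluster, so [i] is inserted between them. /foguebakdoe/ → foguebakidoe.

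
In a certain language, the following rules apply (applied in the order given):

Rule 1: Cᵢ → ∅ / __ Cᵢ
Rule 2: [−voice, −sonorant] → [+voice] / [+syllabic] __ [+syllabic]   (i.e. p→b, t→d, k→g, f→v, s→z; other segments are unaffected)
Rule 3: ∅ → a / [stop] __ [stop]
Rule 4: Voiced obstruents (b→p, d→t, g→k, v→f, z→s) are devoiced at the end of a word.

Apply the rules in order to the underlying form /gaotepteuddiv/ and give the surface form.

gaodepateudif

Rule 1 (degemination): /dd/ is a geminate; the first /d/ deletes. /gaotepteuddiv/ → gaotepteudiv.
Rule 2 (intervocalic voicing): /t/ is a voiceless obstruent between vowels /o/ and /e/, so it voices to [d]. /gaotepteudiv/ → gaodepteudiv.
Rule 3 (stop-cluster a-epenthesis): /p/ and /t/ form a stop–stop cluster, so [a] is inserted between them. /gaodepteudiv/ → gaodepateudiv.
Rule 4 (final devoicing): /v/ is a voiced obstruent in word-final position, so it devoices to [f]. /gaodepateudiv/ → gaodepateudif.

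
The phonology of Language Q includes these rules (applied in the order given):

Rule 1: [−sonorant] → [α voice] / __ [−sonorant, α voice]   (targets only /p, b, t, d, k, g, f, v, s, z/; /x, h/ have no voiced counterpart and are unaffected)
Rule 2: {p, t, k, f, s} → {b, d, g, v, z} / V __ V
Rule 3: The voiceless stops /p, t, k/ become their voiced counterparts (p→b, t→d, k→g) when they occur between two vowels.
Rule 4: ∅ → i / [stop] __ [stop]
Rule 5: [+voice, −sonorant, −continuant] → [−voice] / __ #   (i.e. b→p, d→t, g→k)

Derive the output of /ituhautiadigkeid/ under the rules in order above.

iduhaudiadikikeit

Rule 1 (regressive voicing assimilation): /g/ precedes the voiceless obstruent /k/, so it devoices to [k] by assimilation. /ituhautiadigkeid/ → ituhautiadikkeid.
Rule 2 (intervocalic voicing): /t/ is a voiceless obstruent between vowels /i/ and /u/, so it voices to [d]. /t/ is a voiceless obstruent between vowels /u/ and /i/, so it voices to [d]. /ituhautiadikkeid/ → iduhaudiadikkeid.
Rule 3 (intervocalic voicing): no segment meets the environment; /iduhaudiadikkeid/ is unchanged.
Rule 4 (stop-cluster i-epenthesis): /k/ and /k/ form a stop–stop cluster, so [i] is inserted between them. /iduhaudiadikkeid/ → iduhaudiadikikeid.
Rule 5 (final devoicing): /d/ is a voiced stop in word-final position, so it devoices to [t]. /iduhaudiadikikeid/ → iduhaudiadikikeit.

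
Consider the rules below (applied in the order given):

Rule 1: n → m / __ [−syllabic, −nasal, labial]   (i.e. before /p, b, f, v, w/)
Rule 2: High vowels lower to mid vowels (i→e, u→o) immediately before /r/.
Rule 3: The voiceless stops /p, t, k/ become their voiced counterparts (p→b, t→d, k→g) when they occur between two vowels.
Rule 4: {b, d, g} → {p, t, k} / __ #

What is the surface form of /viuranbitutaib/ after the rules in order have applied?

Rule 1 (nasal place assimilation): /n/ precedes the labial consonant /b/, so it assimilates in place to [m]. /viuranbitutaib/ → viurambitutaib.
Rule 2 (pre-rhotic lowering): /u/ is a high vowel immediately before /r/, so it lowers to [o]. /viurambitutaib/ → viorambitutaib.
Rule 3 (intervocalic voicing): /t/ is a voiceless stop between vowels /i/ and /u/, so it voices to [d]. /t/ is a voiceless stop between vowels /u/ and /a/, so it voices to [d]. /viorambitutaib/ → viorambidudaib.
Rule 4 (final devoicing): /b/ is a voiced stop in word-final position, so it devoices to [p]. /viorambidudaib/ → viorambidudaip.

viorambidudaip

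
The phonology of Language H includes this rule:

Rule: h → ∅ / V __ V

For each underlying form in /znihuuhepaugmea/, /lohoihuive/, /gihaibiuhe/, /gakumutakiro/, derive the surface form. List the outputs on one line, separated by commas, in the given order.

/znihuuhepaugmea/: /h/ occurs between vowels /i/ and /u/, so it deletes. /h/ occurs between vowels /u/ and /e/, so it deletes. → [zniuuepaugmea].
/lohoihuive/: /h/ occurs between vowels /o/ and /o/, so it deletes. /h/ occurs between vowels /i/ and /u/, so it deletes. → [looiuive].
/gihaibiuhe/: /h/ occurs between vowels /i/ and /a/, so it deletes. /h/ occurs between vowels /u/ and /e/, so it deletes. → [giaibiue].
/gakumutakiro/: the rule's environment is not met; surfaces unchanged as [gakumutakiro].

zniuuepaugmea, looiuive, giaibiue, gakumutakiro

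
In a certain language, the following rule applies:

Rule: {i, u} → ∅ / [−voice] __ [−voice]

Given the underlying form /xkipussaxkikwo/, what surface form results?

xkpssaxkkwo

/i/ is a high vowel flanked by voiceless consonants /k/ and /p/, so it deletes.
/u/ is a high vowel flanked by voiceless consonants /p/ and /s/, so it deletes.
/i/ is a high vowel flanked by voiceless consonants /k/ and /k/, so it deletes.
Surface form: [xkpssaxkkwo].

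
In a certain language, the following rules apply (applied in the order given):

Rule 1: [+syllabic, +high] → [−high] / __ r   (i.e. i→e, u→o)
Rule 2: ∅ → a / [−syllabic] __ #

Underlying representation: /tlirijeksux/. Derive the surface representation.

tlerijeksuxa

Rule 1 (pre-rhotic lowering): /i/ is a high vowel immediately before /r/, so it lowers to [e]. /tlirijeksux/ → tlerijeksux.
Rule 2 (final a-epenthesis): the form ends in the consonant /x/, so [a] is inserted word-finally. /tlerijeksux/ → tlerijeksuxa.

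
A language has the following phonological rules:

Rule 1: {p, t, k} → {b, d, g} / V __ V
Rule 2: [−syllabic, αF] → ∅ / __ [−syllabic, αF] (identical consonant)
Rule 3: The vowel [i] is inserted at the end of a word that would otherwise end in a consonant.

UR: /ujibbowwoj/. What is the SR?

ujibowoji

Rule 1 (intervocalic voicing): no segment meets the environment; /ujibbowwoj/ is unchanged.
Rule 2 (degemination): /bb/ is a geminate; the first /b/ deletes. /ww/ is a geminate; the first /w/ deletes. /ujibbowwoj/ → ujibowoj.
Rule 3 (final i-epenthesis): the form ends in the consonant /j/, so [i] is inserted word-finally. /ujibowoj/ → ujibowoji.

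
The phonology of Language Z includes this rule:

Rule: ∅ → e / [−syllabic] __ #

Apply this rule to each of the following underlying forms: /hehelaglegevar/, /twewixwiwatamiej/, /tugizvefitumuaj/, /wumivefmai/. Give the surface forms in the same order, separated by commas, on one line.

hehelaglegevare, twewixwiwatamieje, tugizvefitumuaje, wumivefmai

/hehelaglegevar/: the form ends in the consonant /r/, so [e] is inserted word-finally. → [hehelaglegevare].
/twewixwiwatamiej/: the form ends in the consonant /j/, so [e] is inserted word-finally. → [twewixwiwatamieje].
/tugizvefitumuaj/: the form ends in the consonant /j/, so [e] is inserted word-finally. → [tugizvefitumuaje].
/wumivefmai/: the rule's environment is not met; surfaces unchanged as [wumivefmai].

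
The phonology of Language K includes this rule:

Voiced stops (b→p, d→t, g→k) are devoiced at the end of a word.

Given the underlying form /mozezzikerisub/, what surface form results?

mozezzikerisup

/b/ is a voiced stop in word-final position, so it devoices to [p].
Surface form: [mozezzikerisup].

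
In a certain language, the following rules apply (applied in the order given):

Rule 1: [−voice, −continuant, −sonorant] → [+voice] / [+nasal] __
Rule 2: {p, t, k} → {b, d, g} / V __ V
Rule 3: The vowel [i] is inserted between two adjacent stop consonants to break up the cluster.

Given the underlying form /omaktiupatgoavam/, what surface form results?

Rule 1 (post-nasal voicing): no segment meets the environment; /omaktiupatgoavam/ is unchanged.
Rule 2 (intervocalic voicing): /p/ is a voiceless stop between vowels /u/ and /a/, so it voices to [b]. /omaktiupatgoavam/ → omaktiubatgoavam.
Rule 3 (stop-cluster i-epenthesis): /k/ and /t/ form a stop–stop cluster, so [i] is inserted between them. /t/ and /g/ form a stop–stop cluster, so [i] is inserted between them. /omaktiubatgoavam/ → omakitiubatigoavam.

omakitiubatigoavam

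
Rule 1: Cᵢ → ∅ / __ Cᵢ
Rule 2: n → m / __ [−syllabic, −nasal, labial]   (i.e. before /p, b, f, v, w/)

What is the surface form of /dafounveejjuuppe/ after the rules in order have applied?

Rule 1 (degemination): /jj/ is a geminate; the first /j/ deletes. /pp/ is a geminate; the first /p/ deletes. /dafounveejjuuppe/ → dafounveejuupe.
Rule 2 (nasal place assimilation): /n/ precedes the labial consonant /v/, so it assimilates in place to [m]. /dafounveejuupe/ → dafoumveejuupe.

dafoumveejuupe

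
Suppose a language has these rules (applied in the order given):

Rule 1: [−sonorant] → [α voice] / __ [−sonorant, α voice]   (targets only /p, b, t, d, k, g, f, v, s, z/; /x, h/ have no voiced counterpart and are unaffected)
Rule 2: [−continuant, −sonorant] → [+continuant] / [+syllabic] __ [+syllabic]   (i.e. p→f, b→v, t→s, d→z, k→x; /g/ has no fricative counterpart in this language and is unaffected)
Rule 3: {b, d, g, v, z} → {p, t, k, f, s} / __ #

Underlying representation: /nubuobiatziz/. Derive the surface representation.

Rule 1 (regressive voicing assimilation): /t/ precedes the voiced obstruent /z/, so it voices to [d] by assimilation. /nubuobiatziz/ → nubuobiadziz.
Rule 2 (intervocalic spirantization): /b/ is a stop between vowels /u/ and /u/, so it spirantizes to the fricative [v]. /b/ is a stop between vowels /o/ and /i/, so it spirantizes to the fricative [v]. /nubuobiadziz/ → nuvuoviadziz.
Rule 3 (final devoicing): /z/ is a voiced obstruent in word-final position, so it devoices to [s]. /nuvuoviadziz/ → nuvuoviadzis.

nuvuoviadzis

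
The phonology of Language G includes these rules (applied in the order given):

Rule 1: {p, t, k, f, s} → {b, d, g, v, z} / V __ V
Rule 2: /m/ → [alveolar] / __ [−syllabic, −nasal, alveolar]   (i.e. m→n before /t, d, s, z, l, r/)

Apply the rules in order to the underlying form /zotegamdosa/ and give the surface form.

Rule 1 (intervocalic voicing): /t/ is a voiceless obstruent between vowels /o/ and /e/, so it voices to [d]. /s/ is a voiceless obstruent between vowels /o/ and /a/, so it voices to [z]. /zotegamdosa/ → zodegamdoza.
Rule 2 (nasal place assimilation): /m/ precedes the alveolar consonant /d/, so it assimilates in place to [n]. /zodegamdoza/ → zodegandoza.

zodegandoza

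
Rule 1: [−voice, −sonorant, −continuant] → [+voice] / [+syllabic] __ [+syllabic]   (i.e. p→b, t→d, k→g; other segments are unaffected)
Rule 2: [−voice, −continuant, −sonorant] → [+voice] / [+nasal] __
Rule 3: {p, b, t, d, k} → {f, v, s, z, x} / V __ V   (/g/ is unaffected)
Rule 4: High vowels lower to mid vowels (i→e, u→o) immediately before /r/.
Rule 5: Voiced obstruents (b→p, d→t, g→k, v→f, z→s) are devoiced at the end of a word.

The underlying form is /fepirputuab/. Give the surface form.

feverpuzuap

Rule 1 (intervocalic voicing): /p/ is a voiceless stop between vowels /e/ and /i/, so it voices to [b]. /t/ is a voiceless stop between vowels /u/ and /u/, so it voices to [d]. /fepirputuab/ → febirpuduab.
Rule 2 (post-nasal voicing): no segment meets the environment; /febirpuduab/ is unchanged.
Rule 3 (intervocalic spirantization): /b/ is a stop between vowels /e/ and /i/, so it spirantizes to the fricative [v]. /d/ is a stop between vowels /u/ and /u/, so it spirantizes to the fricative [z]. /febirpuduab/ → fevirpuzuab.
Rule 4 (pre-rhotic lowering): /i/ is a high vowel immediately before /r/, so it lowers to [e]. /fevirpuzuab/ → feverpuzuab.
Rule 5 (final devoicing): /b/ is a voiced obstruent in word-final position, so it devoices to [p]. /feverpuzuab/ → feverpuzuap.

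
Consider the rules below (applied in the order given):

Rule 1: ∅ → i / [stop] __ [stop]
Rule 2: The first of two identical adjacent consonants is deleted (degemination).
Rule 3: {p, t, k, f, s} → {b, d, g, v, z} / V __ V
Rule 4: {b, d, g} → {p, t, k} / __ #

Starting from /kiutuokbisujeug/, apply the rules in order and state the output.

kiuduogibizujeuk

Rule 1 (stop-cluster i-epenthesis): /k/ and /b/ form a stop–stop cluster, so [i] is inserted between them. /kiutuokbisujeug/ → kiutuokibisujeug.
Rule 2 (degemination): no segment meets the environment; /kiutuokibisujeug/ is unchanged.
Rule 3 (intervocalic voicing): /t/ is a voiceless obstruent between vowels /u/ and /u/, so it voices to [d]. /k/ is a voiceless obstruent between vowels /o/ and /i/, so it voices to [g]. /s/ is a voiceless obstruent between vowels /i/ and /u/, so it voices to [z]. /kiutuokibisujeug/ → kiuduogibizujeug.
Rule 4 (final devoicing): /g/ is a voiced stop in word-final position, so it devoices to [k]. /kiuduogibizujeug/ → kiuduogibizujeuk.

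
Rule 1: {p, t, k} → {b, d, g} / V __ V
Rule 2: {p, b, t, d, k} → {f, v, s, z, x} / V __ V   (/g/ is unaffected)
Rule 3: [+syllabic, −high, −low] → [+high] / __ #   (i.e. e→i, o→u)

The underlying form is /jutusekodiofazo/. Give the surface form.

juzusegoziofazu

Rule 1 (intervocalic voicing): /t/ is a voiceless stop between vowels /u/ and /u/, so it voices to [d]. /k/ is a voiceless stop between vowels /e/ and /o/, so it voices to [g]. /jutusekodiofazo/ → judusegodiofazo.
Rule 2 (intervocalic spirantization): /d/ is a stop between vowels /u/ and /u/, so it spirantizes to the fricative [z]. /d/ is a stop between vowels /o/ and /i/, so it spirantizes to the fricative [z]. /judusegodiofazo/ → juzusegoziofazo.
Rule 3 (final vowel raising): /o/ is a mid vowel in word-final position, so it raises to [u]. /juzusegoziofazo/ → juzusegoziofazu.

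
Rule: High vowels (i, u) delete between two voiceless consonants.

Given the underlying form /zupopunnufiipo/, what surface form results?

No segment of /zupopunnufiipo/ meets the structural description of the rule, so the form surfaces unchanged.

zupopunnufiipo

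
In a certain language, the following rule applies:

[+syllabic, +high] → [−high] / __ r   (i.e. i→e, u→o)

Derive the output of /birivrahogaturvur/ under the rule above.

/i/ is a high vowel immediately before /r/, so it lowers to [e].
/u/ is a high vowel immediately before /r/, so it lowers to [o].
/u/ is a high vowel immediately before /r/, so it lowers to [o].
The other instance of /i/ does not occur in the required environment and remains unchanged.
Surface form: [berivrahogatorvor].

berivrahogatorvor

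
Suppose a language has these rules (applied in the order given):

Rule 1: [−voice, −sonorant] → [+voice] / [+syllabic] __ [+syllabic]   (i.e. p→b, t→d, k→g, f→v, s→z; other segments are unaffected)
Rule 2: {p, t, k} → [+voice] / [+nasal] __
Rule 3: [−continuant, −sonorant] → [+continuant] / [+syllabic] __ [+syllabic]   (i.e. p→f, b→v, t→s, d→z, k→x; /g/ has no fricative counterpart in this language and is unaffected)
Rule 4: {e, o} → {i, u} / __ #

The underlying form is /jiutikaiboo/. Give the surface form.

Rule 1 (intervocalic voicing): /t/ is a voiceless obstruent between vowels /u/ and /i/, so it voices to [d]. /k/ is a voiceless obstruent between vowels /i/ and /a/, so it voices to [g]. /jiutikaiboo/ → jiudigaiboo.
Rule 2 (post-nasal voicing): no segment meets the environment; /jiudigaiboo/ is unchanged.
Rule 3 (intervocalic spirantization): /d/ is a stop between vowels /u/ and /i/, so it spirantizes to the fricative [z]. /b/ is a stop between vowels /i/ and /o/, so it spirantizes to the fricative [v]. /jiudigaiboo/ → jiuzigaivoo.
Rule 4 (final vowel raising): /o/ is a mid vowel in word-final position, so it raises to [u]. /jiuzigaivoo/ → jiuzigaivou.

jiuzigaivou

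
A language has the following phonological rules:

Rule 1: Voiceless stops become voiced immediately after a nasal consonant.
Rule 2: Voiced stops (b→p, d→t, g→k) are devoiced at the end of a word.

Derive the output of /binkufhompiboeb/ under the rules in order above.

bingufhombiboep

Rule 1 (post-nasal voicing): /k/ is a voiceless stop immediately after the nasal /n/, so it voices to [g]. /p/ is a voiceless stop immediately after the nasal /m/, so it voices to [b]. /binkufhompiboeb/ → bingufhombiboeb.
Rule 2 (final devoicing): /b/ is a voiced stop in word-final position, so it devoices to [p]. /bingufhombiboeb/ → bingufhombiboep.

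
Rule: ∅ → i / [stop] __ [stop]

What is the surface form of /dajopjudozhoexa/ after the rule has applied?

dajopjudozhoexa

No segment of /dajopjudozhoexa/ meets the structural description of the rule, so the form surfaces unchanged.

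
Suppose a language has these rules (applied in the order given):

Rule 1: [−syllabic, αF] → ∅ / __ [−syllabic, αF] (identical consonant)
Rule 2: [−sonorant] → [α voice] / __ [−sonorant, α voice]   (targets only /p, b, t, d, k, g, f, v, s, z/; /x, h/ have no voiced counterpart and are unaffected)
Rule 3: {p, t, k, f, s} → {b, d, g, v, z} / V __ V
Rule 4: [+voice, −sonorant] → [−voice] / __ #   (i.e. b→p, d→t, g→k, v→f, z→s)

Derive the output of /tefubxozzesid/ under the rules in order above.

Rule 1 (degemination): /zz/ is a geminate; the first /z/ deletes. /tefubxozzesid/ → tefubxozesid.
Rule 2 (regressive voicing assimilation): /b/ precedes the voiceless obstruent /x/, so it devoices to [p] by assimilation. /tefubxozesid/ → tefupxozesid.
Rule 3 (intervocalic voicing): /f/ is a voiceless obstruent between vowels /e/ and /u/, so it voices to [v]. /s/ is a voiceless obstruent between vowels /e/ and /i/, so it voices to [z]. /tefupxozesid/ → tevupxozezid.
Rule 4 (final devoicing): /d/ is a voiced obstruent in word-final position, so it devoices to [t]. /tevupxozezid/ → tevupxozezit.

tevupxozezit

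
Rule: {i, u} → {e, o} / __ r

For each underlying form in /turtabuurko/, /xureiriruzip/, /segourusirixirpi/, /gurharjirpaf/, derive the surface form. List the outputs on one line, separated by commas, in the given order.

tortabuorko, xoreereruzip, segooruserixerpi, gorharjerpaf

/turtabuurko/: /u/ is a high vowel immediately before /r/, so it lowers to [o]. /u/ is a high vowel immediately before /r/, so it lowers to [o]. → [tortabuorko].
/xureiriruzip/: /u/ is a high vowel immediately before /r/, so it lowers to [o]. /i/ is a high vowel immediately before /r/, so it lowers to [e]. /i/ is a high vowel immediately before /r/, so it lowers to [e]. → [xoreereruzip].
/segourusirixirpi/: /u/ is a high vowel immediately before /r/, so it lowers to [o]. /i/ is a high vowel immediately before /r/, so it lowers to [e]. /i/ is a high vowel immediately before /r/, so it lowers to [e]. → [segooruserixerpi].
/gurharjirpaf/: /u/ is a high vowel immediately before /r/, so it lowers to [o]. /i/ is a high vowel immediately before /r/, so it lowers to [e]. → [gorharjerpaf].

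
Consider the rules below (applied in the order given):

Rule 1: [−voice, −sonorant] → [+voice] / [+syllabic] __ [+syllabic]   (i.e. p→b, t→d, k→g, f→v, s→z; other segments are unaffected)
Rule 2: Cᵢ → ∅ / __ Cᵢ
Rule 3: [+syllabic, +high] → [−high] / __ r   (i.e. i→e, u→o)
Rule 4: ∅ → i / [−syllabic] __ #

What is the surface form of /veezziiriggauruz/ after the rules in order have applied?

Rule 1 (intervocalic voicing): no segment meets the environment; /veezziiriggauruz/ is unchanged.
Rule 2 (degemination): /zz/ is a geminate; the first /z/ deletes. /gg/ is a geminate; the first /g/ deletes. /veezziiriggauruz/ → veeziirigauruz.
Rule 3 (pre-rhotic lowering): /i/ is a high vowel immediately before /r/, so it lowers to [e]. /u/ is a high vowel immediately before /r/, so it lowers to [o]. /veeziirigauruz/ → veezierigaoruz.
Rule 4 (final i-epenthesis): the form ends in the consonant /z/, so [i] is inserted word-finally. /veezierigaoruz/ → veezierigaoruzi.

veezierigaoruzi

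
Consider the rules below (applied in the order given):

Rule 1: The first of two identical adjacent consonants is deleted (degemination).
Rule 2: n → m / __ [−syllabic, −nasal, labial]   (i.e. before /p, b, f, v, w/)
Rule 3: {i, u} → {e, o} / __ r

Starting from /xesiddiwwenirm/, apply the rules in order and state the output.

Rule 1 (degemination): /dd/ is a geminate; the first /d/ deletes. /ww/ is a geminate; the first /w/ deletes. /xesiddiwwenirm/ → xesidiwenirm.
Rule 2 (nasal place assimilation): no segment meets the environment; /xesidiwenirm/ is unchanged.
Rule 3 (pre-rhotic lowering): /i/ is a high vowel immediately before /r/, so it lowers to [e]. /xesidiwenirm/ → xesidiwenerm.

xesidiwenerm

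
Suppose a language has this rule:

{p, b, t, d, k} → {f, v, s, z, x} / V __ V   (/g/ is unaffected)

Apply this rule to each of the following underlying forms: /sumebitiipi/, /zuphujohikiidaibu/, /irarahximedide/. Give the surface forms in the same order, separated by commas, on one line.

sumevisiifi, zuphujohixiizaivu, irarahximezize

/sumebitiipi/: /b/ is a stop between vowels /e/ and /i/, so it spirantizes to the fricative [v]. /t/ is a stop between vowels /i/ and /i/, so it spirantizes to the fricative [s]. /p/ is a stop between vowels /i/ and /i/, so it spirantizes to the fricative [f]. → [sumevisiifi].
/zuphujohikiidaibu/: /k/ is a stop between vowels /i/ and /i/, so it spirantizes to the fricative [x]. /d/ is a stop between vowels /i/ and /a/, so it spirantizes to the fricative [z]. /b/ is a stop between vowels /i/ and /u/, so it spirantizes to the fricative [v]. → [zuphujohixiizaivu].
/irarahximedide/: /d/ is a stop between vowels /e/ and /i/, so it spirantizes to the fricative [z]. /d/ is a stop between vowels /i/ and /e/, so it spirantizes to the fricative [z]. → [irarahximezize].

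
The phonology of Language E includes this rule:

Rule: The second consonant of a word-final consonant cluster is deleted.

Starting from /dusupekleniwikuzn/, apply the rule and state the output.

/n/ is the second consonant of a word-final cluster /zn/, so it deletes.
The other instances of /d/, /s/, /p/, /k/, /l/, /n/, /w/, /z/ do not occur in the required environment and remain unchanged.
Surface form: [dusupekleniwikuz].

dusupekleniwikuz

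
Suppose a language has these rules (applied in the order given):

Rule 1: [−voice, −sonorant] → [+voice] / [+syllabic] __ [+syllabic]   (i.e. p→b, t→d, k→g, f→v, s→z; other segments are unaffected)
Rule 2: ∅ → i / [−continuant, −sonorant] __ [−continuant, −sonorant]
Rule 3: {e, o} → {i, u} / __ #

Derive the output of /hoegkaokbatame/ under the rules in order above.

Rule 1 (intervocalic voicing): /t/ is a voiceless obstruent between vowels /a/ and /a/, so it voices to [d]. /hoegkaokbatame/ → hoegkaokbadame.
Rule 2 (stop-cluster i-epenthesis): /g/ and /k/ form a stop–stop cluster, so [i] is inserted between them. /k/ and /b/ form a stop–stop cluster, so [i] is inserted between them. /hoegkaokbadame/ → hoegikaokibadame.
Rule 3 (final vowel raising): /e/ is a mid vowel in word-final position, so it raises to [i]. /hoegikaokibadame/ → hoegikaokibadami.

hoegikaokibadami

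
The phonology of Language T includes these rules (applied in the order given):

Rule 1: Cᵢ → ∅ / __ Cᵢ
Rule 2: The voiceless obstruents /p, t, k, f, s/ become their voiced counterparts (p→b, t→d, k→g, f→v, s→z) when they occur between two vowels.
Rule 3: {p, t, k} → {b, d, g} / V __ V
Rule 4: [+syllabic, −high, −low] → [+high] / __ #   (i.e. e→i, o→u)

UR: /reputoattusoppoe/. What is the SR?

rebudoaduzoboi

Rule 1 (degemination): /tt/ is a geminate; the first /t/ deletes. /pp/ is a geminate; the first /p/ deletes. /reputoattusoppoe/ → reputoatusopoe.
Rule 2 (intervocalic voicing): /p/ is a voiceless obstruent between vowels /e/ and /u/, so it voices to [b]. /t/ is a voiceless obstruent between vowels /u/ and /o/, so it voices to [d]. /t/ is a voiceless obstruent between vowels /a/ and /u/, so it voices to [d]. /s/ is a voiceless obstruent between vowels /u/ and /o/, so it voices to [z]. /p/ is a voiceless obstruent between vowels /o/ and /o/, so it voices to [b]. /reputoatusopoe/ → rebudoaduzoboe.
Rule 3 (intervocalic voicing): no segment meets the environment; /rebudoaduzoboe/ is unchanged.
Rule 4 (final vowel raising): /e/ is a mid vowel in word-final position, so it raises to [i]. /rebudoaduzoboe/ → rebudoaduzoboi.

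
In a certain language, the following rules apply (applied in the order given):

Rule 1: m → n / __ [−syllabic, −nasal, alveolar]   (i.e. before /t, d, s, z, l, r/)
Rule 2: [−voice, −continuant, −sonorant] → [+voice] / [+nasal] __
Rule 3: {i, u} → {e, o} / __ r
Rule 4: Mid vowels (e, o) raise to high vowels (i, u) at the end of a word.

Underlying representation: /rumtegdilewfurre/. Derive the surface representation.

rundegdilewforri

Rule 1 (nasal place assimilation): /m/ precedes the alveolar consonant /t/, so it assimilates in place to [n]. /rumtegdilewfurre/ → runtegdilewfurre.
Rule 2 (post-nasal voicing): /t/ is a voiceless stop immediately after the nasal /n/, so it voices to [d]. /runtegdilewfurre/ → rundegdilewfurre.
Rule 3 (pre-rhotic lowering): /u/ is a high vowel immediately before /r/, so it lowers to [o]. /rundegdilewfurre/ → rundegdilewforre.
Rule 4 (final vowel raising): /e/ is a mid vowel in word-final position, so it raises to [i]. /rundegdilewforre/ → rundegdilewforri.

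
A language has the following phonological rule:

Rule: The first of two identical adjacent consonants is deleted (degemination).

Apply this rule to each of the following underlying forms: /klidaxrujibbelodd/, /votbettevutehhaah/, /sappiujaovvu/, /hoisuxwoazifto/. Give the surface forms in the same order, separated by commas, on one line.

klidaxrujibelod, votbetevutehaah, sapiujaovu, hoisuxwoazifto

/klidaxrujibbelodd/: /bb/ is a geminate; the first /b/ deletes. /dd/ is a geminate; the first /d/ deletes. → [klidaxrujibelod].
/votbettevutehhaah/: /tt/ is a geminate; the first /t/ deletes. /hh/ is a geminate; the first /h/ deletes. → [votbetevutehaah].
/sappiujaovvu/: /pp/ is a geminate; the first /p/ deletes. /vv/ is a geminate; the first /v/ deletes. → [sapiujaovu].
/hoisuxwoazifto/: the rule's environment is not met; surfaces unchanged as [hoisuxwoazifto].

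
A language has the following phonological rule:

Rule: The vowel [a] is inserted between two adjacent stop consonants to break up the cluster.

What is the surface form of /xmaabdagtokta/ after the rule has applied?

xmaabadagatokata

/b/ and /d/ form a stop–stop cluster, so [a] is inserted between them.
/g/ and /t/ form a stop–stop cluster, so [a] is inserted between them.
/k/ and /t/ form a stop–stop cluster, so [a] is inserted between them.
Surface form: [xmaabadagatokata].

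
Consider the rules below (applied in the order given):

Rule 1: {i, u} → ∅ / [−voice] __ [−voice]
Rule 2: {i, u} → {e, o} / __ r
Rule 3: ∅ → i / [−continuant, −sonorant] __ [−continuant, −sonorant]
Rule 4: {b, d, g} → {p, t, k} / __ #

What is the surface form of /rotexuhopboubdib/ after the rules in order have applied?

Rule 1 (high vowel syncope): /u/ is a high vowel flanked by voiceless consonants /x/ and /h/, so it deletes. /rotexuhopboubdib/ → rotexhopboubdib.
Rule 2 (pre-rhotic lowering): no segment meets the environment; /rotexhopboubdib/ is unchanged.
Rule 3 (stop-cluster i-epenthesis): /p/ and /b/ form a stop–stop cluster, so [i] is inserted between them. /b/ and /d/ form a stop–stop cluster, so [i] is inserted between them. /rotexhopboubdib/ → rotexhopiboubidib.
Rule 4 (final devoicing): /b/ is a voiced stop in word-final position, so it devoices to [p]. /rotexhopiboubidib/ → rotexhopiboubidip.

rotexhopiboubidip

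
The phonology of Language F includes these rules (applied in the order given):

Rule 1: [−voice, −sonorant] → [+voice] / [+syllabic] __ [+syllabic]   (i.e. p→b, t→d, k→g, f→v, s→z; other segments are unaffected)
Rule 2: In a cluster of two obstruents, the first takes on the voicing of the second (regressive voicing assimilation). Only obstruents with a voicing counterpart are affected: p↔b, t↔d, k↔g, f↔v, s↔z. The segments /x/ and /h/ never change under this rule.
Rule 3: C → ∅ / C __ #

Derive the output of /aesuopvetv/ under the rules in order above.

Rule 1 (intervocalic voicing): /s/ is a voiceless obstruent between vowels /e/ and /u/, so it voices to [z]. /aesuopvetv/ → aezuopvetv.
Rule 2 (regressive voicing assimilation): /p/ precedes the voiced obstruent /v/, so it voices to [b] by assimilation. /t/ precedes the voiced obstruent /v/, so it voices to [d] by assimilation. /aezuopvetv/ → aezuobvedv.
Rule 3 (final cluster simplification): /v/ is the second consonant of a word-final cluster /dv/, so it deletes. /aezuobvedv/ → aezuobved.

aezuobved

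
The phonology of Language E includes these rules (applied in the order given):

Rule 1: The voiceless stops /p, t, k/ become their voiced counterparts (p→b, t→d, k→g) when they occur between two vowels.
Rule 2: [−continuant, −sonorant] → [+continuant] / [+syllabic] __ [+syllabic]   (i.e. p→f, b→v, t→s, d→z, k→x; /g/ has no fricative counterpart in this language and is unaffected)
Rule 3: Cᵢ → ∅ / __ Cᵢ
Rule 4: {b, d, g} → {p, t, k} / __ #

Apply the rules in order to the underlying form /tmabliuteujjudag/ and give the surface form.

Rule 1 (intervocalic voicing): /t/ is a voiceless stop between vowels /u/ and /e/, so it voices to [d]. /tmabliuteujjudag/ → tmabliudeujjudag.
Rule 2 (intervocalic spirantization): /d/ is a stop between vowels /u/ and /e/, so it spirantizes to the fricative [z]. /d/ is a stop between vowels /u/ and /a/, so it spirantizes to the fricative [z]. /tmabliudeujjudag/ → tmabliuzeujjuzag.
Rule 3 (degemination): /jj/ is a geminate; the first /j/ deletes. /tmabliuzeujjuzag/ → tmabliuzeujuzag.
Rule 4 (final devoicing): /g/ is a voiced stop in word-final position, so it devoices to [k]. /tmabliuzeujuzag/ → tmabliuzeujuzak.

tmabliuzeujuzak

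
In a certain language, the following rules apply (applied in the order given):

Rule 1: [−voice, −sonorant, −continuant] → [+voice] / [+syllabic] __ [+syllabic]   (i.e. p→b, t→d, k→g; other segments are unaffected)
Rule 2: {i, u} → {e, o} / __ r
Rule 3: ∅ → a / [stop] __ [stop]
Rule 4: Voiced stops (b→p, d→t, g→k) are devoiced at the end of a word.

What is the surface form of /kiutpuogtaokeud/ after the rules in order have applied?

Rule 1 (intervocalic voicing): /k/ is a voiceless stop between vowels /o/ and /e/, so it voices to [g]. /kiutpuogtaokeud/ → kiutpuogtaogeud.
Rule 2 (pre-rhotic lowering): no segment meets the environment; /kiutpuogtaogeud/ is unchanged.
Rule 3 (stop-cluster a-epenthesis): /t/ and /p/ form a stop–stop cluster, so [a] is inserted between them. /g/ and /t/ form a stop–stop cluster, so [a] is inserted between them. /kiutpuogtaogeud/ → kiutapuogataogeud.
Rule 4 (final devoicing): /d/ is a voiced stop in word-final position, so it devoices to [t]. /kiutapuogataogeud/ → kiutapuogataogeut.

kiutapuogataogeut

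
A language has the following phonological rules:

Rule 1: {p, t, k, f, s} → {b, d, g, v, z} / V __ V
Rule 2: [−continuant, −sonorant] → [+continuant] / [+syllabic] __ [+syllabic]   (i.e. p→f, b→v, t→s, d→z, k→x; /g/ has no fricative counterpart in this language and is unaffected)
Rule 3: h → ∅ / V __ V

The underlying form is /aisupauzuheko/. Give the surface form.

aizuvauzuego

Rule 1 (intervocalic voicing): /s/ is a voiceless obstruent between vowels /i/ and /u/, so it voices to [z]. /p/ is a voiceless obstruent between vowels /u/ and /a/, so it voices to [b]. /k/ is a voiceless obstruent between vowels /e/ and /o/, so it voices to [g]. /aisupauzuheko/ → aizubauzuhego.
Rule 2 (intervocalic spirantization): /b/ is a stop between vowels /u/ and /a/, so it spirantizes to the fricative [v]. /aizubauzuhego/ → aizuvauzuhego.
Rule 3 (intervocalic h-deletion): /h/ occurs between vowels /u/ and /e/, so it deletes. /aizuvauzuhego/ → aizuvauzuego.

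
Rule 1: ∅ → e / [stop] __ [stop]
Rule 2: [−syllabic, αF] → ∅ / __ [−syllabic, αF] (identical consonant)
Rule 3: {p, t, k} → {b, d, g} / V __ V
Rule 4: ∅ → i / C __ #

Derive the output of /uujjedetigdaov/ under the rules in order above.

Rule 1 (stop-cluster e-epenthesis): /g/ and /d/ form a stop–stop cluster, so [e] is inserted between them. /uujjedetigdaov/ → uujjedetigedaov.
Rule 2 (degemination): /jj/ is a geminate; the first /j/ deletes. /uujjedetigedaov/ → uujedetigedaov.
Rule 3 (intervocalic voicing): /t/ is a voiceless stop between vowels /e/ and /i/, so it voices to [d]. /uujedetigedaov/ → uujededigedaov.
Rule 4 (final i-epenthesis): the form ends in the consonant /v/, so [i] is inserted word-finally. /uujededigedaov/ → uujededigedaovi.

uujededigedaovi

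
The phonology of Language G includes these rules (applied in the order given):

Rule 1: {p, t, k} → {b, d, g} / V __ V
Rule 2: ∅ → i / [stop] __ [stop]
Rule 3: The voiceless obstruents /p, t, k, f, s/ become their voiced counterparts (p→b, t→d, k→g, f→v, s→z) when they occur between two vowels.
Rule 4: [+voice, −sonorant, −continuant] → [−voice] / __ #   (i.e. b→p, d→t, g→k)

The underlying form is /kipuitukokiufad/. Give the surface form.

kibuidugogiuvat

Rule 1 (intervocalic voicing): /p/ is a voiceless stop between vowels /i/ and /u/, so it voices to [b]. /t/ is a voiceless stop between vowels /i/ and /u/, so it voices to [d]. /k/ is a voiceless stop between vowels /u/ and /o/, so it voices to [g]. /k/ is a voiceless stop between vowels /o/ and /i/, so it voices to [g]. /kipuitukokiufad/ → kibuidugogiufad.
Rule 2 (stop-cluster i-epenthesis): no segment meets the environment; /kibuidugogiufad/ is unchanged.
Rule 3 (intervocalic voicing): /f/ is a voiceless obstruent between vowels /u/ and /a/, so it voices to [v]. /kibuidugogiufad/ → kibuidugogiuvad.
Rule 4 (final devoicing): /d/ is a voiced stop in word-final position, so it devoices to [t]. /kibuidugogiuvad/ → kibuidugogiuvat.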